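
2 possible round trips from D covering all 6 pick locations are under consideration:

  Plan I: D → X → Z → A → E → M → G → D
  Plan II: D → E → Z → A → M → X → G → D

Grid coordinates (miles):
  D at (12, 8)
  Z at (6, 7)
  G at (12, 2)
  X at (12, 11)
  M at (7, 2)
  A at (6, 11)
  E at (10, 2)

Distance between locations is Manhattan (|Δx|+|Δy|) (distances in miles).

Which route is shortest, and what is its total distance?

44 miles — Plan I is the shortest.

Plan I: 3 + 10 + 4 + 13 + 3 + 5 + 6 = 44
Plan II: 8 + 9 + 4 + 10 + 14 + 9 + 6 = 60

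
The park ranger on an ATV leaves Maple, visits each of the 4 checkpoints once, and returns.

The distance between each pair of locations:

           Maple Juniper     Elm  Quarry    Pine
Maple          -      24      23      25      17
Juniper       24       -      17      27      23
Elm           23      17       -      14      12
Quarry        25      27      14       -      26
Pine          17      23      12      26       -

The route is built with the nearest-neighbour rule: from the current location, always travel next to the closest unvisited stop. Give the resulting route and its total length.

Maple → [Pine:17 / Elm:23 / Juniper:24 / Quarry:25] → Pine (17)
Pine → [Elm:12 / Juniper:23 / Quarry:26] → Elm (12)
Elm → [Quarry:14 / Juniper:17] → Quarry (14)
Quarry → [Juniper:27] → Juniper (27)
Return Juniper→Maple: 24.
Total = 17 + 12 + 14 + 27 + 24 = 94.

Total distance 94 via the nearest-neighbour route Maple → Pine → Elm → Quarry → Juniper → Maple.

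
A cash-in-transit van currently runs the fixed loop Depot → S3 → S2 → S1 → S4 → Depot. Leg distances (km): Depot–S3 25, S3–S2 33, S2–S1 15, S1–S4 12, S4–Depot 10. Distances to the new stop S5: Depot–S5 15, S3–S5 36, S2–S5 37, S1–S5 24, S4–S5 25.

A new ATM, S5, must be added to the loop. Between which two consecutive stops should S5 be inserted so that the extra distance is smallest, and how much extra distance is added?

Adding 26 km by placing S5 on the Depot–S3 leg.

Insertion cost between consecutive stops i–j is d(i,S5) + d(S5,j) − d(i,j):
  between Depot and S3: 15 + 36 − 25 = 26
  between S3 and S2: 36 + 37 − 33 = 40
  between S2 and S1: 37 + 24 − 15 = 46
  between S1 and S4: 24 + 25 − 12 = 37
  between S4 and Depot: 25 + 15 − 10 = 30
Cheapest insertion is between Depot and S3, adding 26.
New total = 95 + 26 = 121.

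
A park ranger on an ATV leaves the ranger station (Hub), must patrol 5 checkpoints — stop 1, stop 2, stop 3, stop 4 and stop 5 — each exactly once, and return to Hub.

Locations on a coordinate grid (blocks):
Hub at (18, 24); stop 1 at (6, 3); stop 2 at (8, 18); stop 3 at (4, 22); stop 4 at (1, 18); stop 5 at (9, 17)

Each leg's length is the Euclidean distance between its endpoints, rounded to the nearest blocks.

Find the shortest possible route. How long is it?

Hub → stop 1 → stop 2 → stop 3 → stop 4 → stop 5 → Hub: 24+15+6+5+8+11 = 69
Hub → stop 1 → stop 2 → stop 3 → stop 5 → stop 4 → Hub: 24+15+6+7+8+18 = 78
Hub → stop 1 → stop 2 → stop 4 → stop 3 → stop 5 → Hub: 24+15+7+5+7+11 = 69
Hub → stop 1 → stop 2 → stop 4 → stop 5 → stop 3 → Hub: 24+15+7+8+7+14 = 75
Hub → stop 1 → stop 2 → stop 5 → stop 3 → stop 4 → Hub: 24+15+1+7+5+18 = 70
Hub → stop 1 → stop 2 → stop 5 → stop 4 → stop 3 → Hub: 24+15+1+8+5+14 = 67
Hub → stop 1 → stop 3 → stop 2 → stop 4 → stop 5 → Hub: 24+19+6+7+8+11 = 75
Hub → stop 1 → stop 3 → stop 2 → stop 5 → stop 4 → Hub: 24+19+6+1+8+18 = 76
Hub → stop 1 → stop 3 → stop 4 → stop 2 → stop 5 → Hub: 24+19+5+7+1+11 = 67
Hub → stop 1 → stop 3 → stop 4 → stop 5 → stop 2 → Hub: 24+19+5+8+1+12 = 69
Hub → stop 1 → stop 3 → stop 5 → stop 2 → stop 4 → Hub: 24+19+7+1+7+18 = 76
Hub → stop 1 → stop 3 → stop 5 → stop 4 → stop 2 → Hub: 24+19+7+8+7+12 = 77
Hub → stop 1 → stop 4 → stop 2 → stop 3 → stop 5 → Hub: 24+16+7+6+7+11 = 71
Hub → stop 1 → stop 4 → stop 2 → stop 5 → stop 3 → Hub: 24+16+7+1+7+14 = 69
… (46 more)
Hub → stop 2 → stop 5 → stop 1 → stop 4 → stop 3 → Hub: 12+1+14+16+5+14 = 62  ← best
The minimum is 62.
One optimal route: Hub → stop 2 → stop 5 → stop 1 → stop 4 → stop 3 → Hub (or its reverse).

Shortest round trip = 62 blocks.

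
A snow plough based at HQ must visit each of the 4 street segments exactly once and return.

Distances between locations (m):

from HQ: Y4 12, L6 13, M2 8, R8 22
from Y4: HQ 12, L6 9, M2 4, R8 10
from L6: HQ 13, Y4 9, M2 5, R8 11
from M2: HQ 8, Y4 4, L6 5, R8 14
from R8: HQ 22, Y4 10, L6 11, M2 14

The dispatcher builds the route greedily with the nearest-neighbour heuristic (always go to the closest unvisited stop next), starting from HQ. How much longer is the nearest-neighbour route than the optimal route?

HQ: M2=8, Y4=12, L6=13, R8=22 ⇒ M2
M2: Y4=4, L6=5, R8=14 ⇒ Y4
Y4: L6=9, R8=10 ⇒ L6
L6: R8=11 ⇒ R8
NN route HQ → M2 → Y4 → L6 → R8 → HQ costs 54.
Optimal: HQ → Y4 → R8 → L6 → M2 → HQ costs 46 (by enumerating all 12 distinct tours).
Excess = 54 − 46 = 8.

The nearest-neighbour route is 8 m longer than optimal.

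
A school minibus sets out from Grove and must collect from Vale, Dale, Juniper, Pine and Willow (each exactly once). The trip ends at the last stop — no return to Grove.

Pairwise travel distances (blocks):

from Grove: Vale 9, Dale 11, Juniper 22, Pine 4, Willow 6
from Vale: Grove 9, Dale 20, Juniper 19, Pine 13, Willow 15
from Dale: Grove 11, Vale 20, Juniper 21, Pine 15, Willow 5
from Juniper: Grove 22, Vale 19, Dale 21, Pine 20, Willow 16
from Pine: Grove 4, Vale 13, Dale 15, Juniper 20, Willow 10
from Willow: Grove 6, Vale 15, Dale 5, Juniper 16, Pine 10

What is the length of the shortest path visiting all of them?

Minimum one-way distance = 57 blocks.

There are 5! = 120 possible orderings.
Grove - Vale - Dale - Juniper - Pine - Willow: 9+20+21+20+10 = 80
Grove - Vale - Dale - Juniper - Willow - Pine: 9+20+21+16+10 = 76
Grove - Vale - Dale - Pine - Juniper - Willow: 9+20+15+20+16 = 80
Grove - Vale - Dale - Pine - Willow - Juniper: 9+20+15+10+16 = 70
Grove - Vale - Dale - Willow - Juniper - Pine: 9+20+5+16+20 = 70
Grove - Vale - Dale - Willow - Pine - Juniper: 9+20+5+10+20 = 64
Grove - Vale - Juniper - Dale - Pine - Willow: 9+19+21+15+10 = 74
Grove - Vale - Juniper - Dale - Willow - Pine: 9+19+21+5+10 = 64
Grove - Vale - Juniper - Pine - Dale - Willow: 9+19+20+15+5 = 68
Grove - Vale - Juniper - Pine - Willow - Dale: 9+19+20+10+5 = 63
Grove - Vale - Juniper - Willow - Dale - Pine: 9+19+16+5+15 = 64
Grove - Vale - Juniper - Willow - Pine - Dale: 9+19+16+10+15 = 69
Grove - Vale - Pine - Dale - Juniper - Willow: 9+13+15+21+16 = 74
Grove - Vale - Pine - Dale - Willow - Juniper: 9+13+15+5+16 = 58
… (106 more)
Grove - Pine - Vale - Juniper - Willow - Dale: 4+13+19+16+5 = 57  ← best
The minimum is 57.
One shortest path: Grove → Pine → Vale → Juniper → Willow → Dale.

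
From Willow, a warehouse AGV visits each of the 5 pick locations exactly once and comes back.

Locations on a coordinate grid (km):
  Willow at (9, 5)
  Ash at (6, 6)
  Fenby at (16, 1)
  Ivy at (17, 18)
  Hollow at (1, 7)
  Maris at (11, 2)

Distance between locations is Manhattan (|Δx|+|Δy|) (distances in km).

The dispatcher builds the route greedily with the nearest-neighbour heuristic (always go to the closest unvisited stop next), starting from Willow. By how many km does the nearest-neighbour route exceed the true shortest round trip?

4 km longer than the optimal tour.

Willow: Ash=4, Maris=5, Hollow=10, Fenby=11, Ivy=21 ⇒ Ash
Ash: Hollow=6, Maris=9, Fenby=15, Ivy=23 ⇒ Hollow
Hollow: Maris=15, Fenby=21, Ivy=27 ⇒ Maris
Maris: Fenby=6, Ivy=22 ⇒ Fenby
Fenby: Ivy=18 ⇒ Ivy
NN route Willow → Ash → Hollow → Maris → Fenby → Ivy → Willow costs 70.
Optimal: Willow → Ash → Hollow → Ivy → Fenby → Maris → Willow costs 66 (by enumerating all 60 distinct tours).
Excess = 70 − 66 = 4.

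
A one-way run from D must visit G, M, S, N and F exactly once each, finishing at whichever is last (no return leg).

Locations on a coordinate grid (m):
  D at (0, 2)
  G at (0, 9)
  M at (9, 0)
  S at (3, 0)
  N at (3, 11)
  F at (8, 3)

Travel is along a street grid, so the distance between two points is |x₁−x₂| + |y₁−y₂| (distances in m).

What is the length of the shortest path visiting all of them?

Minimum one-way distance = 33 m.

There are 5! = 120 possible orderings.
D - G - M - S - N - F: 7+18+6+11+13 = 55
D - G - M - S - F - N: 7+18+6+8+13 = 52
D - G - M - N - S - F: 7+18+17+11+8 = 61
D - G - M - N - F - S: 7+18+17+13+8 = 63
D - G - M - F - S - N: 7+18+4+8+11 = 48
D - G - M - F - N - S: 7+18+4+13+11 = 53
D - G - S - M - N - F: 7+12+6+17+13 = 55
D - G - S - M - F - N: 7+12+6+4+13 = 42
D - G - S - N - M - F: 7+12+11+17+4 = 51
D - G - S - N - F - M: 7+12+11+13+4 = 47
D - G - S - F - M - N: 7+12+8+4+17 = 48
D - G - S - F - N - M: 7+12+8+13+17 = 57
D - G - N - M - S - F: 7+5+17+6+8 = 43
D - G - N - M - F - S: 7+5+17+4+8 = 41
… (106 more)
D - G - N - S - M - F: 7+5+11+6+4 = 33  ← best
The minimum is 33.
One shortest path: D → G → N → S → M → F.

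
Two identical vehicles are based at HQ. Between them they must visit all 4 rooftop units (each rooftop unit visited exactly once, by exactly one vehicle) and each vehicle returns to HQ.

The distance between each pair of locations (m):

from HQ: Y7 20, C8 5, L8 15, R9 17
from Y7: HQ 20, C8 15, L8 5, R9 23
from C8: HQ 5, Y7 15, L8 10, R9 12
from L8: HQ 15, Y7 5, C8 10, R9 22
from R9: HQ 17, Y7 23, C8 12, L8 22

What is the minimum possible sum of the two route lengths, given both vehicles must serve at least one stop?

70 m — the smallest possible combined total.

Try each way of splitting the stops between the two vehicles (each non-empty) and, for each split, find the best tour for each vehicle:
  {Y7} + {C8, L8, R9}: 40 + 54 = 94
  {C8} + {Y7, L8, R9}: 10 + 60 = 70
  {Y7, C8} + {L8, R9}: 40 + 54 = 94
  {L8} + {Y7, C8, R9}: 30 + 60 = 90
  {Y7, L8} + {C8, R9}: 40 + 34 = 74
  {C8, L8} + {Y7, R9}: 30 + 60 = 90
  … (7 splits in total)
Best: vehicle 1 HQ → C8 → HQ = 10; vehicle 2 HQ → L8 → Y7 → R9 → HQ = 60; combined 70.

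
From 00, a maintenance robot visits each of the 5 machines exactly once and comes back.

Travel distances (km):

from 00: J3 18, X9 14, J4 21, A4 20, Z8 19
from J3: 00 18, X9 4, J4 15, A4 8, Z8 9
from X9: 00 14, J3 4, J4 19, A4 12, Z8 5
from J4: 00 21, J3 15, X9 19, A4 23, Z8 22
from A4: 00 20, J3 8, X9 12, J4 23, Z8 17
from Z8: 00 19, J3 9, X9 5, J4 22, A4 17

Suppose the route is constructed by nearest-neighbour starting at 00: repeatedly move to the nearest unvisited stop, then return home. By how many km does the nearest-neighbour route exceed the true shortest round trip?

00: X9=14, J3=18, Z8=19, A4=20, J4=21 ⇒ X9
X9: J3=4, Z8=5, A4=12, J4=19 ⇒ J3
J3: A4=8, Z8=9, J4=15 ⇒ A4
A4: Z8=17, J4=23 ⇒ Z8
Z8: J4=22 ⇒ J4
NN route 00 → X9 → J3 → A4 → Z8 → J4 → 00 costs 86.
Optimal: 00 → X9 → Z8 → J3 → A4 → J4 → 00 costs 80 (by enumerating all 60 distinct tours).
Excess = 86 − 80 = 6.

The nearest-neighbour route is 6 km longer than optimal.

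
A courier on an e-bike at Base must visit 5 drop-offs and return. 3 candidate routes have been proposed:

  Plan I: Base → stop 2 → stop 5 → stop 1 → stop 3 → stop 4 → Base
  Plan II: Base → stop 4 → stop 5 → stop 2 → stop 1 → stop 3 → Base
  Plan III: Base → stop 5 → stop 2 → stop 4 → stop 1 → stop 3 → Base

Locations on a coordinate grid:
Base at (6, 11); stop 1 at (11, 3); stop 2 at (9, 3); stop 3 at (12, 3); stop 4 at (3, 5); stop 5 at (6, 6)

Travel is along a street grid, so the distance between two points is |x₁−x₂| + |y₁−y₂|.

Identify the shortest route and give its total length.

Plan I: 11 + 6 + 8 + 1 + 11 + 9 = 46
Plan II: 9 + 4 + 6 + 2 + 1 + 14 = 36
Plan III: 5 + 6 + 8 + 10 + 1 + 14 = 44

36 — Plan II is the shortest.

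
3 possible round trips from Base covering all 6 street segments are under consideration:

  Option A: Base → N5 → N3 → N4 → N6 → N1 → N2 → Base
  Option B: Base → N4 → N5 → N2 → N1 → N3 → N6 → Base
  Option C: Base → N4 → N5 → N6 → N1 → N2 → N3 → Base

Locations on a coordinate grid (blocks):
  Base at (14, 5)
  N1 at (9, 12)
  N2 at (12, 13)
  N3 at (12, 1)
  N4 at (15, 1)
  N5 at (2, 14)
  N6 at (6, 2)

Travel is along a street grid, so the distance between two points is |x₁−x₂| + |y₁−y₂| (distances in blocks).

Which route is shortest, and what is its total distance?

Shortest is Option B, total 78 blocks.

Option A: 21 + 23 + 3 + 10 + 13 + 4 + 10 = 84
Option B: 5 + 26 + 11 + 4 + 14 + 7 + 11 = 78
Option C: 5 + 26 + 16 + 13 + 4 + 12 + 6 = 82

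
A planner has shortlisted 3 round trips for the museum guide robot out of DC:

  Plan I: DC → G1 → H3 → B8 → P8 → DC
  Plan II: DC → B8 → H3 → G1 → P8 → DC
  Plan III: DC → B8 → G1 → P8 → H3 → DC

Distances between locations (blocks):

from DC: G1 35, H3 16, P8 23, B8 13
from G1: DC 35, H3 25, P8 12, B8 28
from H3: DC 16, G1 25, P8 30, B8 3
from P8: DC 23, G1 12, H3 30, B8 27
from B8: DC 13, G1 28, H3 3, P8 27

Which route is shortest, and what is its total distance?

76 blocks — Plan II is the shortest.

Plan I: 35 + 25 + 3 + 27 + 23 = 113
Plan II: 13 + 3 + 25 + 12 + 23 = 76
Plan III: 13 + 28 + 12 + 30 + 16 = 99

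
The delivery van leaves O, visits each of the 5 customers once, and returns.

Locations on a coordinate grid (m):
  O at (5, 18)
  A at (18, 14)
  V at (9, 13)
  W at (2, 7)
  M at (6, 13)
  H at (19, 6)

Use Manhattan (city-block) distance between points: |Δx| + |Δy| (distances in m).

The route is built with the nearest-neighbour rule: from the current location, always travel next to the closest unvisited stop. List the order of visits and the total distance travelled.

60 m along O → M → V → A → H → W → O.

From O: distances to unvisited — M=6, V=9, W=14, A=17, H=26. Nearest is M (6).
From M: distances to unvisited — V=3, W=10, A=13, H=20. Nearest is V (3).
From V: distances to unvisited — A=10, W=13, H=17. Nearest is A (10).
From A: distances to unvisited — H=9, W=23. Nearest is H (9).
From H: distances to unvisited — W=18. Nearest is W (18).
Return W→O: 14.
Total = 6 + 3 + 10 + 9 + 18 + 14 = 60.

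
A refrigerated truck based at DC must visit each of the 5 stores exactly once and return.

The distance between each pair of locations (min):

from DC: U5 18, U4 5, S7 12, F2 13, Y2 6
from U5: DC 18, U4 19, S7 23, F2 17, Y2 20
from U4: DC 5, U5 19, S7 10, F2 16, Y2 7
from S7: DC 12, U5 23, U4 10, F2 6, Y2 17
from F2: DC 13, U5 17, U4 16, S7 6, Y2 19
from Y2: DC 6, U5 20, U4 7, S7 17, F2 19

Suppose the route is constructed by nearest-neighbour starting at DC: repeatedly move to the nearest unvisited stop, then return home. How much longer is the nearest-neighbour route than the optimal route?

DC: U4=5, Y2=6, S7=12, F2=13, U5=18 ⇒ U4
U4: Y2=7, S7=10, F2=16, U5=19 ⇒ Y2
Y2: S7=17, F2=19, U5=20 ⇒ S7
S7: F2=6, U5=23 ⇒ F2
F2: U5=17 ⇒ U5
NN route DC → U4 → Y2 → S7 → F2 → U5 → DC costs 70.
Optimal: DC → U5 → F2 → S7 → U4 → Y2 → DC costs 64 (by enumerating all 60 distinct tours).
Excess = 70 − 64 = 6.

The nearest-neighbour route is 6 min longer than optimal.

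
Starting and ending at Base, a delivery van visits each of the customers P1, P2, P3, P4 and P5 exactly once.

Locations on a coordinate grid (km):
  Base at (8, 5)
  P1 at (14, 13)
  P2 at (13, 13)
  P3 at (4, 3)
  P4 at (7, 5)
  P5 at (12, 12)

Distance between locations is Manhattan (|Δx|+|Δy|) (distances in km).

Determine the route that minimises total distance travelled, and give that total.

Minimum total distance: 40 km.

There are 60 distinct closed tours to check (reversals are equivalent).
Base → P1 → P2 → P3 → P4 → P5 → Base: 14+1+19+5+12+11 = 62
Base → P1 → P2 → P3 → P5 → P4 → Base: 14+1+19+17+12+1 = 64
Base → P1 → P2 → P4 → P3 → P5 → Base: 14+1+14+5+17+11 = 62
Base → P1 → P2 → P4 → P5 → P3 → Base: 14+1+14+12+17+6 = 64
Base → P1 → P2 → P5 → P3 → P4 → Base: 14+1+2+17+5+1 = 40
Base → P1 → P2 → P5 → P4 → P3 → Base: 14+1+2+12+5+6 = 40
Base → P1 → P3 → P2 → P4 → P5 → Base: 14+20+19+14+12+11 = 90
Base → P1 → P3 → P2 → P5 → P4 → Base: 14+20+19+2+12+1 = 68
Base → P1 → P3 → P4 → P2 → P5 → Base: 14+20+5+14+2+11 = 66
Base → P1 → P3 → P4 → P5 → P2 → Base: 14+20+5+12+2+13 = 66
Base → P1 → P3 → P5 → P2 → P4 → Base: 14+20+17+2+14+1 = 68
Base → P1 → P3 → P5 → P4 → P2 → Base: 14+20+17+12+14+13 = 90
Base → P1 → P4 → P2 → P3 → P5 → Base: 14+15+14+19+17+11 = 90
Base → P1 → P4 → P2 → P5 → P3 → Base: 14+15+14+2+17+6 = 68
… (46 more)
The minimum is 40.
One optimal route: Base → P1 → P2 → P5 → P3 → P4 → Base (or its reverse).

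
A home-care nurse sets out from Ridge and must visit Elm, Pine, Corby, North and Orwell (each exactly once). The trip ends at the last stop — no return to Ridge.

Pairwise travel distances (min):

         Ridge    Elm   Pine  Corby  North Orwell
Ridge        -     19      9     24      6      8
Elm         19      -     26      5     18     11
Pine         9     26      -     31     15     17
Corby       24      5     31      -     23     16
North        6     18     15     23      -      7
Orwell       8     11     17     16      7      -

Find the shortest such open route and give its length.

There are 5! = 120 possible orderings.
Ridge - Elm - Pine - Corby - North - Orwell: 19+26+31+23+7 = 106
Ridge - Elm - Pine - Corby - Orwell - North: 19+26+31+16+7 = 99
Ridge - Elm - Pine - North - Corby - Orwell: 19+26+15+23+16 = 99
Ridge - Elm - Pine - North - Orwell - Corby: 19+26+15+7+16 = 83
Ridge - Elm - Pine - Orwell - Corby - North: 19+26+17+16+23 = 101
Ridge - Elm - Pine - Orwell - North - Corby: 19+26+17+7+23 = 92
Ridge - Elm - Corby - Pine - North - Orwell: 19+5+31+15+7 = 77
Ridge - Elm - Corby - Pine - Orwell - North: 19+5+31+17+7 = 79
Ridge - Elm - Corby - North - Pine - Orwell: 19+5+23+15+17 = 79
Ridge - Elm - Corby - North - Orwell - Pine: 19+5+23+7+17 = 71
Ridge - Elm - Corby - Orwell - Pine - North: 19+5+16+17+15 = 72
Ridge - Elm - Corby - Orwell - North - Pine: 19+5+16+7+15 = 62
Ridge - Elm - North - Pine - Corby - Orwell: 19+18+15+31+16 = 99
Ridge - Elm - North - Pine - Orwell - Corby: 19+18+15+17+16 = 85
… (106 more)
Ridge - Pine - North - Orwell - Elm - Corby: 9+15+7+11+5 = 47  ← best
The minimum is 47.
One shortest path: Ridge → Pine → North → Orwell → Elm → Corby.

Shortest open route: 47 min.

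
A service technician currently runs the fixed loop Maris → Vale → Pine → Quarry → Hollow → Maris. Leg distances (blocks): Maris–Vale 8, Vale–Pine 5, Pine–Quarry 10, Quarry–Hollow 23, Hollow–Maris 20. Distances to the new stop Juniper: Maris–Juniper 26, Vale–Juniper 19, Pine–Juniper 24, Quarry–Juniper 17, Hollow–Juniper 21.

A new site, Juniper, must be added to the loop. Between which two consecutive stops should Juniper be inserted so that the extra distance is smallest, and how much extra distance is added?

Insertion cost between consecutive stops i–j is d(i,Juniper) + d(Juniper,j) − d(i,j):
  between Maris and Vale: 26 + 19 − 8 = 37
  between Vale and Pine: 19 + 24 − 5 = 38
  between Pine and Quarry: 24 + 17 − 10 = 31
  between Quarry and Hollow: 17 + 21 − 23 = 15
  between Hollow and Maris: 21 + 26 − 20 = 27
Cheapest insertion is between Quarry and Hollow, adding 15.
New total = 66 + 15 = 81.

Minimum extra distance: 15 blocks, inserting Juniper between Quarry and Hollow.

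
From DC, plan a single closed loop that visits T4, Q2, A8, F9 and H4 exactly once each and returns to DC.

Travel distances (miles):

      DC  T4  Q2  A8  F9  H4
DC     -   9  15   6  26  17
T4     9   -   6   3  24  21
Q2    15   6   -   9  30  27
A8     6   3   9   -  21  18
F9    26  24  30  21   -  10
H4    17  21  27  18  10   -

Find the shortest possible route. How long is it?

There are 60 distinct closed tours to check (reversals are equivalent).
DC→T4→Q2→A8→F9→H4→DC: 9+6+9+21+10+17 = 72
DC→T4→Q2→A8→H4→F9→DC: 9+6+9+18+10+26 = 78
DC→T4→Q2→F9→A8→H4→DC: 9+6+30+21+18+17 = 101
DC→T4→Q2→F9→H4→A8→DC: 9+6+30+10+18+6 = 79
DC→T4→Q2→H4→A8→F9→DC: 9+6+27+18+21+26 = 107
DC→T4→Q2→H4→F9→A8→DC: 9+6+27+10+21+6 = 79
DC→T4→A8→Q2→F9→H4→DC: 9+3+9+30+10+17 = 78
DC→T4→A8→Q2→H4→F9→DC: 9+3+9+27+10+26 = 84
DC→T4→A8→F9→Q2→H4→DC: 9+3+21+30+27+17 = 107
DC→T4→A8→F9→H4→Q2→DC: 9+3+21+10+27+15 = 85
DC→T4→A8→H4→Q2→F9→DC: 9+3+18+27+30+26 = 113
DC→T4→A8→H4→F9→Q2→DC: 9+3+18+10+30+15 = 85
DC→T4→F9→Q2→A8→H4→DC: 9+24+30+9+18+17 = 107
DC→T4→F9→Q2→H4→A8→DC: 9+24+30+27+18+6 = 114
… (46 more)
The minimum is 72.
One optimal route: DC → T4 → Q2 → A8 → F9 → H4 → DC (or its reverse).

Shortest round trip = 72 miles.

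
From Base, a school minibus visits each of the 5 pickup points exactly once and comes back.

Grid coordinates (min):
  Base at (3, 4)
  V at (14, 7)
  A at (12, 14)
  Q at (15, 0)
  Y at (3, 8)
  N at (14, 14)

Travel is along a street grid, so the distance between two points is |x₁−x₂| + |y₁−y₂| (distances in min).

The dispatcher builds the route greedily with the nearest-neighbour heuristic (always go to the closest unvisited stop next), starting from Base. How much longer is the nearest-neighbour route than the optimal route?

From Base: Y=4, V=14, Q=16, A=19, N=21 → choose Y (4).
From Y: V=12, A=15, N=17, Q=20 → choose V (12).
From V: N=7, Q=8, A=9 → choose N (7).
From N: A=2, Q=15 → choose A (2).
From A: Q=17 → choose Q (17).
NN route Base → Y → V → N → A → Q → Base costs 58.
Optimal: Base → Q → V → N → A → Y → Base costs 52 (by enumerating all 60 distinct tours).
Excess = 58 − 52 = 6.

The nearest-neighbour route is 6 min longer than optimal.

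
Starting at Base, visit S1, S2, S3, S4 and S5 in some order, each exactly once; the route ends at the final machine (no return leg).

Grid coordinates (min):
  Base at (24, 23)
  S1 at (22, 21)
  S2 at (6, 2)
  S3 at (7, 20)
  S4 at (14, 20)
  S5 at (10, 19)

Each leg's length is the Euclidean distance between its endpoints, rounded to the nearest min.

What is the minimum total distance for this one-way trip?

Minimum one-way distance = 36 min.

There are 5! = 120 possible orderings.
Base - S1 - S2 - S3 - S4 - S5: 3+25+18+7+4 = 57
Base - S1 - S2 - S3 - S5 - S4: 3+25+18+3+4 = 53
Base - S1 - S2 - S4 - S3 - S5: 3+25+20+7+3 = 58
Base - S1 - S2 - S4 - S5 - S3: 3+25+20+4+3 = 55
Base - S1 - S2 - S5 - S3 - S4: 3+25+17+3+7 = 55
Base - S1 - S2 - S5 - S4 - S3: 3+25+17+4+7 = 56
Base - S1 - S3 - S2 - S4 - S5: 3+15+18+20+4 = 60
Base - S1 - S3 - S2 - S5 - S4: 3+15+18+17+4 = 57
Base - S1 - S3 - S4 - S2 - S5: 3+15+7+20+17 = 62
Base - S1 - S3 - S4 - S5 - S2: 3+15+7+4+17 = 46
Base - S1 - S3 - S5 - S2 - S4: 3+15+3+17+20 = 58
Base - S1 - S3 - S5 - S4 - S2: 3+15+3+4+20 = 45
Base - S1 - S4 - S2 - S3 - S5: 3+8+20+18+3 = 52
Base - S1 - S4 - S2 - S5 - S3: 3+8+20+17+3 = 51
… (106 more)
Base - S1 - S4 - S5 - S3 - S2: 3+8+4+3+18 = 36  ← best
The minimum is 36.
One shortest path: Base → S1 → S4 → S5 → S3 → S2.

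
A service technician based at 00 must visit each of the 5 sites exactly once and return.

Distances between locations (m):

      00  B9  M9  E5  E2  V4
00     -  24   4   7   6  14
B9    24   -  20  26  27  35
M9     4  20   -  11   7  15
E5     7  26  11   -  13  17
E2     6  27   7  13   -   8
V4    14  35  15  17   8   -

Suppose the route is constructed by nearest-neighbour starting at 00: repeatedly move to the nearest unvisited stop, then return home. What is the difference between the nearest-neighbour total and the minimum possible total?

From 00: M9=4, E2=6, E5=7, V4=14, B9=24 → choose M9 (4).
From M9: E2=7, E5=11, V4=15, B9=20 → choose E2 (7).
From E2: V4=8, E5=13, B9=27 → choose V4 (8).
From V4: E5=17, B9=35 → choose E5 (17).
From E5: B9=26 → choose B9 (26).
NN route 00 → M9 → E2 → V4 → E5 → B9 → 00 costs 86.
Optimal: 00 → M9 → B9 → E5 → V4 → E2 → 00 costs 81 (by enumerating all 60 distinct tours).
Excess = 86 − 81 = 5.

The nearest-neighbour route is 5 m longer than optimal.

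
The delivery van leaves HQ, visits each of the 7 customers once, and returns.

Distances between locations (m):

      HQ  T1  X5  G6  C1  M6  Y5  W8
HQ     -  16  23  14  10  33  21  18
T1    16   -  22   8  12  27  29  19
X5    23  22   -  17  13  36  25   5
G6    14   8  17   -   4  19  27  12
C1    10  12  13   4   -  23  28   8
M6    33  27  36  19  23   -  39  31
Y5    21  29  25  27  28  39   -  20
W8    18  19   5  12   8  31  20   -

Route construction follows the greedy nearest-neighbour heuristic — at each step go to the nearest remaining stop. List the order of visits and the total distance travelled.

HQ → [C1:10 / G6:14 / T1:16 / W8:18 / Y5:21 / X5:23 / M6:33] → C1 (10)
C1 → [G6:4 / W8:8 / T1:12 / X5:13 / M6:23 / Y5:28] → G6 (4)
G6 → [T1:8 / W8:12 / X5:17 / M6:19 / Y5:27] → T1 (8)
T1 → [W8:19 / X5:22 / M6:27 / Y5:29] → W8 (19)
W8 → [X5:5 / Y5:20 / M6:31] → X5 (5)
X5 → [Y5:25 / M6:36] → Y5 (25)
Y5 → [M6:39] → M6 (39)
Return M6→HQ: 33.
Total = 10 + 4 + 8 + 19 + 5 + 25 + 39 + 33 = 143.

Nearest-neighbour total = 143 m; route HQ → C1 → G6 → T1 → W8 → X5 → Y5 → M6 → HQ.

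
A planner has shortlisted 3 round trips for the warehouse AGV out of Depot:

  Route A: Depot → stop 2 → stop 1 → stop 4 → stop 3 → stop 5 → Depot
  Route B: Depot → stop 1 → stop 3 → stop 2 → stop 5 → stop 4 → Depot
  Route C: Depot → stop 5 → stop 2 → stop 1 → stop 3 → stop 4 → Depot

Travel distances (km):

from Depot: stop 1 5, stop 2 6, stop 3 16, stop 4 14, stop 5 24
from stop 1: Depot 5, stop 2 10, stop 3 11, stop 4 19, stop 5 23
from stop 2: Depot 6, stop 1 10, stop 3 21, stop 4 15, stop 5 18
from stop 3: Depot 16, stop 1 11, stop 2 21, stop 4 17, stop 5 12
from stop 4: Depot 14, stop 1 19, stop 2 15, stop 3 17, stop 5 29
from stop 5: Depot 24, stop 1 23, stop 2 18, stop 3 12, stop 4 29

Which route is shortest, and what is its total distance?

Route A: 6 + 10 + 19 + 17 + 12 + 24 = 88
Route B: 5 + 11 + 21 + 18 + 29 + 14 = 98
Route C: 24 + 18 + 10 + 11 + 17 + 14 = 94

Shortest is Route A, total 88 km.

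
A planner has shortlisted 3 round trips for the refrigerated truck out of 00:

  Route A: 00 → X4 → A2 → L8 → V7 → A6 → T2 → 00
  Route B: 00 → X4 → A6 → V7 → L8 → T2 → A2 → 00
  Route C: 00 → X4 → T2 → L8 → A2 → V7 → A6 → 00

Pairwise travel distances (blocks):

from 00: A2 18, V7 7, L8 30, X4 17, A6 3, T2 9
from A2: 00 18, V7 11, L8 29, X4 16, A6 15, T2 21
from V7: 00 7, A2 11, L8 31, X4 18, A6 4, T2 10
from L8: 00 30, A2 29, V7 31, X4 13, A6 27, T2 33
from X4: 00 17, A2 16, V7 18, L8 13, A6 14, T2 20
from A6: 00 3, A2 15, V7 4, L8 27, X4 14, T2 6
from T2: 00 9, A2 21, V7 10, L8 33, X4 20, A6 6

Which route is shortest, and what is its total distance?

Shortest is Route A, total 112 blocks.

Route A: 17 + 16 + 29 + 31 + 4 + 6 + 9 = 112
Route B: 17 + 14 + 4 + 31 + 33 + 21 + 18 = 138
Route C: 17 + 20 + 33 + 29 + 11 + 4 + 3 = 117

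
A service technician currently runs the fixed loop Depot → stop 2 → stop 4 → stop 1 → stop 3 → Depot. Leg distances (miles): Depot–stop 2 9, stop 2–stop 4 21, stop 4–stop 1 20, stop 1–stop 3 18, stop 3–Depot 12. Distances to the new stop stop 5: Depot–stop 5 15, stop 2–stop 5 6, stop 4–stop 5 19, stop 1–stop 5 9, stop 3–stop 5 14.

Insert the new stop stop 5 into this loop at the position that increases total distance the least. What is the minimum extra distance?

Adding 4 miles by placing stop 5 on the stop 2–stop 4 leg.

Insertion cost between consecutive stops i–j is d(i,stop 5) + d(stop 5,j) − d(i,j):
  between Depot and stop 2: 15 + 6 − 9 = 12
  between stop 2 and stop 4: 6 + 19 − 21 = 4
  between stop 4 and stop 1: 19 + 9 − 20 = 8
  between stop 1 and stop 3: 9 + 14 − 18 = 5
  between stop 3 and Depot: 14 + 15 − 12 = 17
Cheapest insertion is between stop 2 and stop 4, adding 4.
New total = 80 + 4 = 84.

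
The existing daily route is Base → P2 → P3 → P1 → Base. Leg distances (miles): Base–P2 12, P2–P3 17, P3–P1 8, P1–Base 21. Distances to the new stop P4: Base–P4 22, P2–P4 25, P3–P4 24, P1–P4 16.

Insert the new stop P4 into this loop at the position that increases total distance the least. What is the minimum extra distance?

+17 miles — insert P4 between P1 and Base.

Insertion cost between consecutive stops i–j is d(i,P4) + d(P4,j) − d(i,j):
  between Base and P2: 22 + 25 − 12 = 35
  between P2 and P3: 25 + 24 − 17 = 32
  between P3 and P1: 24 + 16 − 8 = 32
  between P1 and Base: 16 + 22 − 21 = 17
Cheapest insertion is between P1 and Base, adding 17.
New total = 58 + 17 = 75.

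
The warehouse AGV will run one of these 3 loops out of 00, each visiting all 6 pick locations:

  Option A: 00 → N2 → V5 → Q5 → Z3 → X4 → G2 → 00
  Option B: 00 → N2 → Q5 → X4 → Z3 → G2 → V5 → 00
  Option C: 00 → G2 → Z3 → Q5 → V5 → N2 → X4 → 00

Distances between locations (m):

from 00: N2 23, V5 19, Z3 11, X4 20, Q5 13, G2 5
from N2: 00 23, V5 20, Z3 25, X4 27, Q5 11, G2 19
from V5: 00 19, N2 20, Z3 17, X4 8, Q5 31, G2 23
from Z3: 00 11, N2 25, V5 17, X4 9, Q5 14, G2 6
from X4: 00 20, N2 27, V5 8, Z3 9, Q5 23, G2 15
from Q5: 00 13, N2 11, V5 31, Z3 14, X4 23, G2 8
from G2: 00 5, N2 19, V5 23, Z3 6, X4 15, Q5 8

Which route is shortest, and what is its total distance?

Option A: 23 + 20 + 31 + 14 + 9 + 15 + 5 = 117
Option B: 23 + 11 + 23 + 9 + 6 + 23 + 19 = 114
Option C: 5 + 6 + 14 + 31 + 20 + 27 + 20 = 123

Shortest is Option B, total 114 m.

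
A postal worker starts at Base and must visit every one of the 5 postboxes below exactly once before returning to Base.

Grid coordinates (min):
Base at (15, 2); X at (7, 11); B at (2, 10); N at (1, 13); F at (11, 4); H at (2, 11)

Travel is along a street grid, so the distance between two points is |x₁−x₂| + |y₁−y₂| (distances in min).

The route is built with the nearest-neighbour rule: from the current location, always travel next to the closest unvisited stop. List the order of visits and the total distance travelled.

Base → [F:6 / X:17 / B:21 / H:22 / N:25] → F (6)
F → [X:11 / B:15 / H:16 / N:19] → X (11)
X → [H:5 / B:6 / N:8] → H (5)
H → [B:1 / N:3] → B (1)
B → [N:4] → N (4)
Return N→Base: 25.
Total = 6 + 11 + 5 + 1 + 4 + 25 = 52.

Nearest-neighbour total = 52 min; route Base → F → X → H → B → N → Base.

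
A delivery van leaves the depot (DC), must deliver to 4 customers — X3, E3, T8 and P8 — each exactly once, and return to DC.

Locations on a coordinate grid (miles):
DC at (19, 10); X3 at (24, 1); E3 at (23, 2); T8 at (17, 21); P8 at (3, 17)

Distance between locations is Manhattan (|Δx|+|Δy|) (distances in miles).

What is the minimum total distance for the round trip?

DC → X3 → E3 → T8 → P8 → DC: 14+2+25+18+23 = 82
DC → X3 → E3 → P8 → T8 → DC: 14+2+35+18+13 = 82
DC → X3 → T8 → E3 → P8 → DC: 14+27+25+35+23 = 124
DC → X3 → T8 → P8 → E3 → DC: 14+27+18+35+12 = 106
DC → X3 → P8 → E3 → T8 → DC: 14+37+35+25+13 = 124
DC → X3 → P8 → T8 → E3 → DC: 14+37+18+25+12 = 106
DC → E3 → X3 → T8 → P8 → DC: 12+2+27+18+23 = 82
DC → E3 → X3 → P8 → T8 → DC: 12+2+37+18+13 = 82
DC → E3 → T8 → X3 → P8 → DC: 12+25+27+37+23 = 124
DC → E3 → P8 → X3 → T8 → DC: 12+35+37+27+13 = 124
DC → T8 → X3 → E3 → P8 → DC: 13+27+2+35+23 = 100
DC → T8 → E3 → X3 → P8 → DC: 13+25+2+37+23 = 100
The minimum is 82.
One optimal route: DC → X3 → E3 → T8 → P8 → DC (or its reverse).

82 miles — the shortest possible round trip.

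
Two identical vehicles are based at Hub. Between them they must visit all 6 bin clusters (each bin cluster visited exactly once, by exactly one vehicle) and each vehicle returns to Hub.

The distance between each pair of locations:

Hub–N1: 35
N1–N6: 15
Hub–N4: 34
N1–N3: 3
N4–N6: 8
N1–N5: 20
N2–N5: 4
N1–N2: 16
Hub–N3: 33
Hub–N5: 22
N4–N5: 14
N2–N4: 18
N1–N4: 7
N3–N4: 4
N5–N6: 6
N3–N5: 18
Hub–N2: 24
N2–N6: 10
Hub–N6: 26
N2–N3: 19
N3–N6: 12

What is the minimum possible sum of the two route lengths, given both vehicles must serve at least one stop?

125 — the smallest possible combined total.

Try each way of splitting the stops between the two vehicles (each non-empty) and, for each split, find the best tour for each vehicle:
  {N1} + {N2, N3, N4, N5, N6}: 70 + 79 = 149
  {N2} + {N1, N3, N4, N5, N6}: 48 + 78 = 126
  {N1, N2} + {N3, N4, N5, N6}: 75 + 73 = 148
  {N3} + {N1, N2, N4, N5, N6}: 66 + 83 = 149
  {N1, N3} + {N2, N4, N5, N6}: 71 + 76 = 147
  {N2, N3} + {N1, N4, N5, N6}: 76 + 78 = 154
  … (31 splits in total)
  {N5} + {N1, N2, N3, N4, N6}: 44 + 81 = 125  ← best
Best: vehicle 1 Hub → N5 → Hub = 44; vehicle 2 Hub → N2 → N1 → N3 → N4 → N6 → Hub = 81; combined 125.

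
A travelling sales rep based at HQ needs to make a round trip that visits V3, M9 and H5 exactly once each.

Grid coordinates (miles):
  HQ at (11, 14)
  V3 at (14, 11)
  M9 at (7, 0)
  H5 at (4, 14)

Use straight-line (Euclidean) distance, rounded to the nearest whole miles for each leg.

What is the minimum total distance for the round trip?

Minimum total distance: 38 miles.

HQ → V3 → M9 → H5 → HQ: 4+13+14+7 = 38
HQ → V3 → H5 → M9 → HQ: 4+10+14+15 = 43
HQ → M9 → V3 → H5 → HQ: 15+13+10+7 = 45
The minimum is 38.
One optimal route: HQ → V3 → M9 → H5 → HQ (or its reverse).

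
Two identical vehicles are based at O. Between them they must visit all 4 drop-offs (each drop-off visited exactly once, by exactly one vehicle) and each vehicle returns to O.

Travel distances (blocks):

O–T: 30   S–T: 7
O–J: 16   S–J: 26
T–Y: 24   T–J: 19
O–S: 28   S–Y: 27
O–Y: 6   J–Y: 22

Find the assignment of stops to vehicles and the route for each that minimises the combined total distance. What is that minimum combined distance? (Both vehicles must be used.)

There are 2^3 − 1 = 7 ways to divide the 4 stops into two non-empty groups. For each, the best each vehicle can do is its own shortest tour through its group:
  {S} + {T, J, Y}: 56 + 65 = 121
  {T} + {S, J, Y}: 60 + 75 = 135
  {S, T} + {J, Y}: 65 + 44 = 109
  {J} + {S, T, Y}: 32 + 65 = 97
  {S, J} + {T, Y}: 70 + 60 = 130
  {T, J} + {S, Y}: 65 + 61 = 126
  … (7 splits in total)
  {S, T, J} + {Y}: 70 + 12 = 82  ← best
Best: vehicle 1 O → S → T → J → O = 70; vehicle 2 O → Y → O = 12; combined 82.

Minimum combined distance: 82 blocks.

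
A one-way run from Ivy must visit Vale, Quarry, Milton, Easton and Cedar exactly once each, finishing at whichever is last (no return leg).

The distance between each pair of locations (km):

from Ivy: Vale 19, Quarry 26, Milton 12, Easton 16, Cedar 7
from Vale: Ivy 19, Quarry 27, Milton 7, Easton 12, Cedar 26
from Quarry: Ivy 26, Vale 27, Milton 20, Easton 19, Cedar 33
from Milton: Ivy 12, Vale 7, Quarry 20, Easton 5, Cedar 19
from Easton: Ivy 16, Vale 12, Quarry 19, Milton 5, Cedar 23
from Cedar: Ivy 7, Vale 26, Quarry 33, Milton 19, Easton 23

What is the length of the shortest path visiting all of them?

There are 5! = 120 possible orderings.
Ivy - Vale - Quarry - Milton - Easton - Cedar: 19+27+20+5+23 = 94
Ivy - Vale - Quarry - Milton - Cedar - Easton: 19+27+20+19+23 = 108
Ivy - Vale - Quarry - Easton - Milton - Cedar: 19+27+19+5+19 = 89
Ivy - Vale - Quarry - Easton - Cedar - Milton: 19+27+19+23+19 = 107
Ivy - Vale - Quarry - Cedar - Milton - Easton: 19+27+33+19+5 = 103
Ivy - Vale - Quarry - Cedar - Easton - Milton: 19+27+33+23+5 = 107
Ivy - Vale - Milton - Quarry - Easton - Cedar: 19+7+20+19+23 = 88
Ivy - Vale - Milton - Quarry - Cedar - Easton: 19+7+20+33+23 = 102
Ivy - Vale - Milton - Easton - Quarry - Cedar: 19+7+5+19+33 = 83
Ivy - Vale - Milton - Easton - Cedar - Quarry: 19+7+5+23+33 = 87
Ivy - Vale - Milton - Cedar - Quarry - Easton: 19+7+19+33+19 = 97
Ivy - Vale - Milton - Cedar - Easton - Quarry: 19+7+19+23+19 = 87
Ivy - Vale - Easton - Quarry - Milton - Cedar: 19+12+19+20+19 = 89
Ivy - Vale - Easton - Quarry - Cedar - Milton: 19+12+19+33+19 = 102
… (106 more)
Ivy - Cedar - Vale - Milton - Easton - Quarry: 7+26+7+5+19 = 64  ← best
The minimum is 64.
One shortest path: Ivy → Cedar → Vale → Milton → Easton → Quarry.

Minimum one-way distance = 64 km.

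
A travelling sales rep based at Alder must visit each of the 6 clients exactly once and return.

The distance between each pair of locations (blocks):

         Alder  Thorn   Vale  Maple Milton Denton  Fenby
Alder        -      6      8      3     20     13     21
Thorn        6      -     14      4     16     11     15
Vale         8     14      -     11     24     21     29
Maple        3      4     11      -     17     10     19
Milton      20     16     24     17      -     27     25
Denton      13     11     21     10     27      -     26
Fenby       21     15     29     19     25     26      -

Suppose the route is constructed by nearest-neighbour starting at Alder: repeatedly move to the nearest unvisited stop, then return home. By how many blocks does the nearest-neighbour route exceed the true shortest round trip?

Alder: Maple=3, Thorn=6, Vale=8, Denton=13, Milton=20, Fenby=21 ⇒ Maple
Maple: Thorn=4, Denton=10, Vale=11, Milton=17, Fenby=19 ⇒ Thorn
Thorn: Denton=11, Vale=14, Fenby=15, Milton=16 ⇒ Denton
Denton: Vale=21, Fenby=26, Milton=27 ⇒ Vale
Vale: Milton=24, Fenby=29 ⇒ Milton
Milton: Fenby=25 ⇒ Fenby
NN route Alder → Maple → Thorn → Denton → Vale → Milton → Fenby → Alder costs 109.
Optimal: Alder → Vale → Milton → Fenby → Thorn → Denton → Maple → Alder costs 96 (by enumerating all 360 distinct tours).
Excess = 109 − 96 = 13.

The nearest-neighbour route is 13 blocks longer than optimal.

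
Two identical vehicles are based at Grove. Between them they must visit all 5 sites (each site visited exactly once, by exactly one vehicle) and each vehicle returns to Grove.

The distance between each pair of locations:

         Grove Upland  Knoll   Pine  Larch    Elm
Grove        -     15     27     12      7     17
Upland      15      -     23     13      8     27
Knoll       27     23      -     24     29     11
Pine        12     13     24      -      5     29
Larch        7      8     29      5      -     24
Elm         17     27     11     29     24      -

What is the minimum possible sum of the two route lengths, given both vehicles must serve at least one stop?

Minimum combined distance: 90.

There are 2^4 − 1 = 15 ways to divide the 5 stops into two non-empty groups. For each, the best each vehicle can do is its own shortest tour through its group:
  {Upland} + {Knoll, Pine, Larch, Elm}: 30 + 64 = 94
  {Knoll} + {Upland, Pine, Larch, Elm}: 54 + 69 = 123
  {Upland, Knoll} + {Pine, Larch, Elm}: 65 + 58 = 123
  {Pine} + {Upland, Knoll, Larch, Elm}: 24 + 66 = 90
  {Upland, Pine} + {Knoll, Larch, Elm}: 40 + 64 = 104
  {Knoll, Pine} + {Upland, Larch, Elm}: 63 + 59 = 122
  … (15 splits in total)
Best: vehicle 1 Grove → Pine → Grove = 24; vehicle 2 Grove → Larch → Upland → Knoll → Elm → Grove = 66; combined 90.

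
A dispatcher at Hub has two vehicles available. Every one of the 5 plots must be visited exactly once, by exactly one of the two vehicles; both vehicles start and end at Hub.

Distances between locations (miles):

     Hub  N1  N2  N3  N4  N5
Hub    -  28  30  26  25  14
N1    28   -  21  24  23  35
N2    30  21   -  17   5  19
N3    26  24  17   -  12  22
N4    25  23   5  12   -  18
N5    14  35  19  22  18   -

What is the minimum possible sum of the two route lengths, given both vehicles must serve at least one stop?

120 miles — the smallest possible combined total.

Check every non-empty split of the stops between the two vehicles; for each half take its own optimal tour:
  {N1} + {N2, N3, N4, N5}: 56 + 76 = 132
  {N2} + {N1, N3, N4, N5}: 60 + 96 = 156
  {N1, N2} + {N3, N4, N5}: 79 + 70 = 149
  {N3} + {N1, N2, N4, N5}: 52 + 86 = 138
  {N1, N3} + {N2, N4, N5}: 78 + 63 = 141
  {N2, N3} + {N1, N4, N5}: 73 + 83 = 156
  … (15 splits in total)
  {N1, N2, N3, N4} + {N5}: 92 + 28 = 120  ← best
Best: vehicle 1 Hub → N1 → N2 → N4 → N3 → Hub = 92; vehicle 2 Hub → N5 → Hub = 28; combined 120.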